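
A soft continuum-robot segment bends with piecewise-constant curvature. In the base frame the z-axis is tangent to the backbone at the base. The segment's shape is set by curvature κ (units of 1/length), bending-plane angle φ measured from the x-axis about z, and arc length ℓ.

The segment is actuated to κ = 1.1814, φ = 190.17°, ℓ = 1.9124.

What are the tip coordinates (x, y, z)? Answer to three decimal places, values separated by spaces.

θ = κ·ℓ = 1.1814 × 1.9124 = 2.25931 rad
ρ = (1 − cos θ)/κ = (1 − -0.63539)/1.1814 = 1.38428
z = sin θ / κ = 0.77219/1.1814 = 0.65362
x = ρ cos φ = 1.38428 × cos(190.17°) = -1.36253
y = ρ sin φ = 1.38428 × sin(190.17°) = -0.24442

-1.363 -0.244 0.654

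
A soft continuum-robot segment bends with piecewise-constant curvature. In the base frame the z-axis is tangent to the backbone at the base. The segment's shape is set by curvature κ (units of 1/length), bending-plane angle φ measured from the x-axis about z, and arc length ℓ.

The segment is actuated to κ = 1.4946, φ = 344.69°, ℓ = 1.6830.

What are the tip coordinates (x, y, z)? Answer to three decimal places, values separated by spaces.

1.168 -0.320 0.392

θ = κ·ℓ = 1.4946 × 1.6830 = 2.51541 rad
ρ = (1 − cos θ)/κ = (1 − -0.81027)/1.4946 = 1.21121
z = sin θ / κ = 0.58605/1.4946 = 0.39211
x = ρ cos φ = 1.21121 × cos(344.69°) = 1.16822
y = ρ sin φ = 1.21121 × sin(344.69°) = -0.31981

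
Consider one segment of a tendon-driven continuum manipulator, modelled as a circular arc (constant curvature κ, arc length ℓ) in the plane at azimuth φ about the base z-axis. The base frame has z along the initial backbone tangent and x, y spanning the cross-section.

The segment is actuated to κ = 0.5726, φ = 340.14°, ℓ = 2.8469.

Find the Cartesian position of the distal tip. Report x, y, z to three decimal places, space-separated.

1.740 -0.628 1.743

θ = κ·ℓ = 0.5726 × 2.8469 = 1.63013 rad
ρ = (1 − cos θ)/κ = (1 − -0.05930)/0.5726 = 1.84999
z = sin θ / κ = 0.99824/0.5726 = 1.74335
x = ρ cos φ = 1.84999 × cos(340.14°) = 1.73996
y = ρ sin φ = 1.84999 × sin(340.14°) = -0.62848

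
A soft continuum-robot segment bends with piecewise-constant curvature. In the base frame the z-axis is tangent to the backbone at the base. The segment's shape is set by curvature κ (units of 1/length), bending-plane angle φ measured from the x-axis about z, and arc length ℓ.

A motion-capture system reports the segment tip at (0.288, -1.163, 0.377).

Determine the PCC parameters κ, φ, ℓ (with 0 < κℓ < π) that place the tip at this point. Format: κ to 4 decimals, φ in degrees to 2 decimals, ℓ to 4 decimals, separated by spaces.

1.5189 283.91 1.6669

ρ = √(x²+y²) = √(0.288² + -1.163²) = 1.19813
φ = atan2(y, x) mod 360° = atan2(-1.163, 0.288) = 283.9087°
|p|² = ρ² + z² = 1.19813² + 0.377² = 1.57764
κ = 2ρ / |p|² = 2×1.19813 / 1.57764 = 1.51889
θ = 2·atan2(ρ, z) = 2·atan2(1.19813, 0.377) = 2.53189 rad
ℓ = θ/κ = 2.53189/1.51889 = 1.66694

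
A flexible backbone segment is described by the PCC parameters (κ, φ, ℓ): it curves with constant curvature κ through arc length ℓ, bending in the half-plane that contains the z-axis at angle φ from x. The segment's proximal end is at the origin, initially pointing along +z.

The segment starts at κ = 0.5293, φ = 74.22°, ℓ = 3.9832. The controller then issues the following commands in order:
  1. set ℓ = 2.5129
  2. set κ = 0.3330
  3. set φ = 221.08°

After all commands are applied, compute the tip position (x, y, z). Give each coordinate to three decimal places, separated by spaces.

initial: κ=0.5293, φ=74.22°, ℓ=3.9832
cmd 1: set ℓ=2.5129 → (κ,φ,ℓ)=(0.5293,74.22°,2.5129) → tip=(0.3913,1.3847,1.8348)
cmd 2: set κ=0.3330 → (κ,φ,ℓ)=(0.3330,74.22°,2.5129) → tip=(0.2696,0.9541,2.2297)
cmd 3: set φ=221.08° → (κ,φ,ℓ)=(0.3330,221.08°,2.5129) → tip=(-0.7474,-0.6515,2.2297)

-0.747 -0.651 2.230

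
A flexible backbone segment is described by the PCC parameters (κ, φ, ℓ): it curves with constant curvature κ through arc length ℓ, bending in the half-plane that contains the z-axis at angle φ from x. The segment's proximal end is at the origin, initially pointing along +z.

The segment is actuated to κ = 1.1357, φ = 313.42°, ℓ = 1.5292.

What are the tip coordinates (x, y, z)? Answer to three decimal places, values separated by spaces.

θ = κ·ℓ = 1.1357 × 1.5292 = 1.73671 rad
ρ = (1 − cos θ)/κ = (1 − -0.16516)/1.1357 = 1.02594
z = sin θ / κ = 0.98627/1.1357 = 0.86842
x = ρ cos φ = 1.02594 × cos(313.42°) = 0.70517
y = ρ sin φ = 1.02594 × sin(313.42°) = -0.74517

0.705 -0.745 0.868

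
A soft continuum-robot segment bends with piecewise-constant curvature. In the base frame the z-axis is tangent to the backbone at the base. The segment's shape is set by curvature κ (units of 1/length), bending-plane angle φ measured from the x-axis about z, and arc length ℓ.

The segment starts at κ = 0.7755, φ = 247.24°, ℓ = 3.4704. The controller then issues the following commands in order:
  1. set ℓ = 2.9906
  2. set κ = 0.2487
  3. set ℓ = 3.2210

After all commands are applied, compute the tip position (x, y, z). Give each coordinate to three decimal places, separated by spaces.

-0.473 -1.127 2.887

initial: κ=0.7755, φ=247.24°, ℓ=3.4704
cmd 1: set ℓ=2.9906 → (κ,φ,ℓ)=(0.7755,247.24°,2.9906) → tip=(-0.8383,-1.9982,0.9449)
cmd 2: set κ=0.2487 → (κ,φ,ℓ)=(0.2487,247.24°,2.9906) → tip=(-0.4108,-0.9791,2.7224)
cmd 3: set ℓ=3.2210 → (κ,φ,ℓ)=(0.2487,247.24°,3.2210) → tip=(-0.4730,-1.1274,2.8874)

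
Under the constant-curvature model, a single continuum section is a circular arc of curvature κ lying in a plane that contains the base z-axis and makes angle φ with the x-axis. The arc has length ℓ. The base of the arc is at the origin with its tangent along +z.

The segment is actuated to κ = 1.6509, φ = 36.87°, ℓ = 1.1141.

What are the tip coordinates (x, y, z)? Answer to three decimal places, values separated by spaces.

0.613 0.460 0.584

θ = κ·ℓ = 1.6509 × 1.1141 = 1.83927 rad
ρ = (1 − cos θ)/κ = (1 − -0.26526)/1.6509 = 0.76640
z = sin θ / κ = 0.96418/1.6509 = 0.58403
x = ρ cos φ = 0.76640 × cos(36.87°) = 0.61312
y = ρ sin φ = 0.76640 × sin(36.87°) = 0.45984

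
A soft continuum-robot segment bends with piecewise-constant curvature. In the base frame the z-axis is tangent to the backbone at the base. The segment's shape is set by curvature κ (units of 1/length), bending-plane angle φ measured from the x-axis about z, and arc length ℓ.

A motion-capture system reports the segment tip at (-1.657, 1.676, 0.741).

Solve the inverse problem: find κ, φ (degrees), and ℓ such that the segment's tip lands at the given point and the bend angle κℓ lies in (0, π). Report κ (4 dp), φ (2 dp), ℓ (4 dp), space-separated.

ρ = √(x²+y²) = √(-1.657² + 1.676²) = 2.35683
φ = atan2(y, x) mod 360° = atan2(1.676, -1.657) = 134.6734°
|p|² = ρ² + z² = 2.35683² + 0.741² = 6.10371
κ = 2ρ / |p|² = 2×2.35683 / 6.10371 = 0.77226
θ = 2·atan2(ρ, z) = 2·atan2(2.35683, 0.741) = 2.53235 rad
ℓ = θ/κ = 2.53235/0.77226 = 3.27914

0.7723 134.67 3.2791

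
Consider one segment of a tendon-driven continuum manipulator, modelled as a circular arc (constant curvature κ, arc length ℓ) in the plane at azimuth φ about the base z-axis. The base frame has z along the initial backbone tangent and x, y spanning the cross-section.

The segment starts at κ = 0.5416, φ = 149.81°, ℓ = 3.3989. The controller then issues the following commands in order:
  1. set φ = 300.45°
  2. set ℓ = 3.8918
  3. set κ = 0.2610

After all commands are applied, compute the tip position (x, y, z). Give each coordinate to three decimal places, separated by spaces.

0.918 -1.562 3.256

initial: κ=0.5416, φ=149.81°, ℓ=3.3989
cmd 1: set φ=300.45° → (κ,φ,ℓ)=(0.5416,300.45°,3.3989) → tip=(1.1853,-2.0163,1.7795)
cmd 2: set ℓ=3.8918 → (κ,φ,ℓ)=(0.5416,300.45°,3.8918) → tip=(1.4144,-2.4060,1.5865)
cmd 3: set κ=0.2610 → (κ,φ,ℓ)=(0.2610,300.45°,3.8918) → tip=(0.9185,-1.5624,3.2562)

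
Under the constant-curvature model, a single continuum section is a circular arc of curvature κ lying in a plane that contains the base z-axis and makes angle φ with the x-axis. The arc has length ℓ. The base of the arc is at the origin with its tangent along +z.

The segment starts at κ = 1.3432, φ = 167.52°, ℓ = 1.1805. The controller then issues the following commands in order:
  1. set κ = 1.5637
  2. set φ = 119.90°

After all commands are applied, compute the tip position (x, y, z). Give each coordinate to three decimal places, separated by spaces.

-0.405 0.705 0.615

initial: κ=1.3432, φ=167.52°, ℓ=1.1805
cmd 1: set κ=1.5637 → (κ,φ,ℓ)=(1.5637,167.52°,1.1805) → tip=(-0.7940,0.1757,0.6155)
cmd 2: set φ=119.90° → (κ,φ,ℓ)=(1.5637,119.90°,1.1805) → tip=(-0.4054,0.7050,0.6155)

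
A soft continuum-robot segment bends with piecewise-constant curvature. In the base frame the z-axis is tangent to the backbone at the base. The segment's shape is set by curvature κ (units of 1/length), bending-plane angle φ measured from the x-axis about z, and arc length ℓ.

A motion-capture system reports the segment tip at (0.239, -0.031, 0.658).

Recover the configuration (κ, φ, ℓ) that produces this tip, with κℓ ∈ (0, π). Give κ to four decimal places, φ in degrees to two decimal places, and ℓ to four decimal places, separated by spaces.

ρ = √(x²+y²) = √(0.239² + -0.031²) = 0.24100
φ = atan2(y, x) mod 360° = atan2(-0.031, 0.239) = 352.6096°
|p|² = ρ² + z² = 0.24100² + 0.658² = 0.49105
κ = 2ρ / |p|² = 2×0.24100 / 0.49105 = 0.98159
θ = 2·atan2(ρ, z) = 2·atan2(0.24100, 0.658) = 0.70218 rad
ℓ = θ/κ = 0.70218/0.98159 = 0.71535

0.9816 352.61 0.7154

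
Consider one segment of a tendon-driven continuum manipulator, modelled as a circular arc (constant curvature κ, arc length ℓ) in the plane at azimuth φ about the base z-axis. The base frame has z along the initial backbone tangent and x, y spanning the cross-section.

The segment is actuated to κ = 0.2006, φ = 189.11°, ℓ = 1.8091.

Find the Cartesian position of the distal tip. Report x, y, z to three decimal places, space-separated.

θ = κ·ℓ = 0.2006 × 1.8091 = 0.36291 rad
ρ = (1 − cos θ)/κ = (1 − 0.93487)/0.2006 = 0.32468
z = sin θ / κ = 0.35499/0.2006 = 1.76965
x = ρ cos φ = 0.32468 × cos(189.11°) = -0.32058
y = ρ sin φ = 0.32468 × sin(189.11°) = -0.05141

-0.321 -0.051 1.770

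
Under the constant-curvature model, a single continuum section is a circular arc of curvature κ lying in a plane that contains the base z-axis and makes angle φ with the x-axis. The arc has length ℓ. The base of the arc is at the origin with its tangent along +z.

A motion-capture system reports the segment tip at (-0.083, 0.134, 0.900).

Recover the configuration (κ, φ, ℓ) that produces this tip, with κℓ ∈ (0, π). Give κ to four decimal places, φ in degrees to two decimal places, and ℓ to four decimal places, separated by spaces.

0.3776 121.77 0.9183

ρ = √(x²+y²) = √(-0.083² + 0.134²) = 0.15762
φ = atan2(y, x) mod 360° = atan2(0.134, -0.083) = 121.7742°
|p|² = ρ² + z² = 0.15762² + 0.900² = 0.83485
κ = 2ρ / |p|² = 2×0.15762 / 0.83485 = 0.37761
θ = 2·atan2(ρ, z) = 2·atan2(0.15762, 0.900) = 0.34676 rad
ℓ = θ/κ = 0.34676/0.37761 = 0.91829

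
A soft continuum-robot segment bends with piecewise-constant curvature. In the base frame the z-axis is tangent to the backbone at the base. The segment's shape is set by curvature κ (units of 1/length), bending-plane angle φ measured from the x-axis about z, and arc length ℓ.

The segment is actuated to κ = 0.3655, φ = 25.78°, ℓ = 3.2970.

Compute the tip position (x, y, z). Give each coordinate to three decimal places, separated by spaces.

1.583 0.764 2.555

θ = κ·ℓ = 0.3655 × 3.2970 = 1.20505 rad
ρ = (1 − cos θ)/κ = (1 − 0.35764)/0.3655 = 1.75747
z = sin θ / κ = 0.93386/0.3655 = 2.55502
x = ρ cos φ = 1.75747 × cos(25.78°) = 1.58255
y = ρ sin φ = 1.75747 × sin(25.78°) = 0.76436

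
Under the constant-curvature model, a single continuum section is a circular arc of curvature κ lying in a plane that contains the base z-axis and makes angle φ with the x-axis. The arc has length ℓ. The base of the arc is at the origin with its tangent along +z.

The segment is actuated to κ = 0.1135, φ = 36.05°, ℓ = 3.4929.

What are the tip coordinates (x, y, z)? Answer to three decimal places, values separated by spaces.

θ = κ·ℓ = 0.1135 × 3.4929 = 0.39644 rad
ρ = (1 − cos θ)/κ = (1 − 0.92244)/0.1135 = 0.68335
z = sin θ / κ = 0.38614/0.1135 = 3.40212
x = ρ cos φ = 0.68335 × cos(36.05°) = 0.55249
y = ρ sin φ = 0.68335 × sin(36.05°) = 0.40214

0.552 0.402 3.402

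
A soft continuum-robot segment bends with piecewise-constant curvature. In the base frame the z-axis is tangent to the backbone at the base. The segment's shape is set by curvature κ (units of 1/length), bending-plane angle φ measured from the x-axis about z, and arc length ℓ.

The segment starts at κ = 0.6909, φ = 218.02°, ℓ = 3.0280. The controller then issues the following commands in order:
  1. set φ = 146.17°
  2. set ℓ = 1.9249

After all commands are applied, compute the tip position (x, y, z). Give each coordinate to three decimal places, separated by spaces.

-0.916 0.614 1.406

initial: κ=0.6909, φ=218.02°, ℓ=3.0280
cmd 1: set φ=146.17° → (κ,φ,ℓ)=(0.6909,146.17°,3.0280) → tip=(-1.8011,1.2071,1.2552)
cmd 2: set ℓ=1.9249 → (κ,φ,ℓ)=(0.6909,146.17°,1.9249) → tip=(-0.9155,0.6136,1.4056)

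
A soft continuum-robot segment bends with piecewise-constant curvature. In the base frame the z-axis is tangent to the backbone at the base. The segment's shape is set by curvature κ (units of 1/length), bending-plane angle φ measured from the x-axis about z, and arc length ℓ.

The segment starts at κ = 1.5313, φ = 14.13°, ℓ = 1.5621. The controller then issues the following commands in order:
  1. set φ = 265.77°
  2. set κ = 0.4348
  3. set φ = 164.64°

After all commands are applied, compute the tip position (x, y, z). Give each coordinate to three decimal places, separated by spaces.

initial: κ=1.5313, φ=14.13°, ℓ=1.5621
cmd 1: set φ=265.77° → (κ,φ,ℓ)=(1.5313,265.77°,1.5621) → tip=(-0.0834,-1.1280,0.4449)
cmd 2: set κ=0.4348 → (κ,φ,ℓ)=(0.4348,265.77°,1.5621) → tip=(-0.0376,-0.5090,1.4447)
cmd 3: set φ=164.64° → (κ,φ,ℓ)=(0.4348,164.64°,1.5621) → tip=(-0.4922,0.1352,1.4447)

-0.492 0.135 1.445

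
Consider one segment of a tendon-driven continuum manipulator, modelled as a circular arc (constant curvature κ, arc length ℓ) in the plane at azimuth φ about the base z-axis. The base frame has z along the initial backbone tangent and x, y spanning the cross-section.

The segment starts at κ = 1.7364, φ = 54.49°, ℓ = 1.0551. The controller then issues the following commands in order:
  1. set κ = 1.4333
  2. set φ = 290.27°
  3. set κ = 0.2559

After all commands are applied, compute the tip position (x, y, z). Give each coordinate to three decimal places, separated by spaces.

initial: κ=1.7364, φ=54.49°, ℓ=1.0551
cmd 1: set κ=1.4333 → (κ,φ,ℓ)=(1.4333,54.49°,1.0551) → tip=(0.3815,0.5347,0.6965)
cmd 2: set φ=290.27° → (κ,φ,ℓ)=(1.4333,290.27°,1.0551) → tip=(0.2276,-0.6162,0.6965)
cmd 3: set κ=0.2559 → (κ,φ,ℓ)=(0.2559,290.27°,1.0551) → tip=(0.0490,-0.1328,1.0423)

0.049 -0.133 1.042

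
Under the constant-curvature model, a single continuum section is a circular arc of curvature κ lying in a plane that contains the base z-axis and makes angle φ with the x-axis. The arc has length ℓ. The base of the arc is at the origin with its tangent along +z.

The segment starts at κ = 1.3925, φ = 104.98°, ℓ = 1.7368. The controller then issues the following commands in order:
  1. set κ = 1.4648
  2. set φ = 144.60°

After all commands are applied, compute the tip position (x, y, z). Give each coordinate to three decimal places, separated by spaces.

-1.017 0.722 0.384

initial: κ=1.3925, φ=104.98°, ℓ=1.7368
cmd 1: set κ=1.4648 → (κ,φ,ℓ)=(1.4648,104.98°,1.7368) → tip=(-0.3223,1.2047,0.3841)
cmd 2: set φ=144.60° → (κ,φ,ℓ)=(1.4648,144.60°,1.7368) → tip=(-1.0165,0.7224,0.3841)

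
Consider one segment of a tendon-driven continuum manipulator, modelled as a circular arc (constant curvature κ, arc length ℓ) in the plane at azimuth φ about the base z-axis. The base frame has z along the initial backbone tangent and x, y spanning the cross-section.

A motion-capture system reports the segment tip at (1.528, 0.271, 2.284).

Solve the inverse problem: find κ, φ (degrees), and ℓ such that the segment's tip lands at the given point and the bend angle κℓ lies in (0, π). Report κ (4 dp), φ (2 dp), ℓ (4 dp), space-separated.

0.4070 10.06 2.9323

ρ = √(x²+y²) = √(1.528² + 0.271²) = 1.55185
φ = atan2(y, x) mod 360° = atan2(0.271, 1.528) = 10.0572°
|p|² = ρ² + z² = 1.55185² + 2.284² = 7.62488
κ = 2ρ / |p|² = 2×1.55185 / 7.62488 = 0.40705
θ = 2·atan2(ρ, z) = 2·atan2(1.55185, 2.284) = 1.19359 rad
ℓ = θ/κ = 1.19359/0.40705 = 2.93231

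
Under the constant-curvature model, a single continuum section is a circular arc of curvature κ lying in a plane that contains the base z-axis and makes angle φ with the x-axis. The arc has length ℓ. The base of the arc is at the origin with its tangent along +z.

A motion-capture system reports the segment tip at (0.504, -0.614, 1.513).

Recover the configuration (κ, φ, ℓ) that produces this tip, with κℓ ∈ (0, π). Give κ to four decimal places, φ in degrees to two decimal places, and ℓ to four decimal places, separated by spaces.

0.5441 309.38 1.7773

ρ = √(x²+y²) = √(0.504² + -0.614²) = 0.79436
φ = atan2(y, x) mod 360° = atan2(-0.614, 0.504) = 309.3808°
|p|² = ρ² + z² = 0.79436² + 1.513² = 2.92018
κ = 2ρ / |p|² = 2×0.79436 / 2.92018 = 0.54405
θ = 2·atan2(ρ, z) = 2·atan2(0.79436, 1.513) = 0.96693 rad
ℓ = θ/κ = 0.96693/0.54405 = 1.77729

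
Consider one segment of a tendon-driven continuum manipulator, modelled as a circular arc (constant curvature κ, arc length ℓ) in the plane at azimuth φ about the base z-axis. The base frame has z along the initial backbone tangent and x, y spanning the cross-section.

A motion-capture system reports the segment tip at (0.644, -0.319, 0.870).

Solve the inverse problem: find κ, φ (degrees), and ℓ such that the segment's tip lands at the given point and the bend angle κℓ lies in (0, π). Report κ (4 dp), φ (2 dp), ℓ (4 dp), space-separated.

ρ = √(x²+y²) = √(0.644² + -0.319²) = 0.71868
φ = atan2(y, x) mod 360° = atan2(-0.319, 0.644) = 333.6489°
|p|² = ρ² + z² = 0.71868² + 0.870² = 1.27340
κ = 2ρ / |p|² = 2×0.71868 / 1.27340 = 1.12876
θ = 2·atan2(ρ, z) = 2·atan2(0.71868, 0.870) = 1.38087 rad
ℓ = θ/κ = 1.38087/1.12876 = 1.22335

1.1288 333.65 1.2234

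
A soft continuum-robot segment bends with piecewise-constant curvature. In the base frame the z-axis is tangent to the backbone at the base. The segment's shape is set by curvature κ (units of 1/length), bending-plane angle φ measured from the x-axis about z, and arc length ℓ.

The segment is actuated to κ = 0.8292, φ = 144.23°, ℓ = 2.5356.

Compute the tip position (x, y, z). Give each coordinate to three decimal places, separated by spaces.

-1.475 1.062 1.039

θ = κ·ℓ = 0.8292 × 2.5356 = 2.10252 rad
ρ = (1 − cos θ)/κ = (1 − -0.50702)/0.8292 = 1.81744
z = sin θ / κ = 0.86193/0.8292 = 1.03948
x = ρ cos φ = 1.81744 × cos(144.23°) = -1.47461
y = ρ sin φ = 1.81744 × sin(144.23°) = 1.06235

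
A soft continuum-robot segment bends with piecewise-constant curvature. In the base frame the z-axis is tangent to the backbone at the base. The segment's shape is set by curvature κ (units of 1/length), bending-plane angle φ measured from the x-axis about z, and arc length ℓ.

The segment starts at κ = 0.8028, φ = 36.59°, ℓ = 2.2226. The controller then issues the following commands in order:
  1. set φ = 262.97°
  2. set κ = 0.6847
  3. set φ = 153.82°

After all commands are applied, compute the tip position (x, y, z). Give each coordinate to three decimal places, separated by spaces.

initial: κ=0.8028, φ=36.59°, ℓ=2.2226
cmd 1: set φ=262.97° → (κ,φ,ℓ)=(0.8028,262.97°,2.2226) → tip=(-0.1848,-1.4982,1.2174)
cmd 2: set κ=0.6847 → (κ,φ,ℓ)=(0.6847,262.97°,2.2226) → tip=(-0.1700,-1.3785,1.4587)
cmd 3: set φ=153.82° → (κ,φ,ℓ)=(0.6847,153.82°,2.2226) → tip=(-1.2465,0.6128,1.4587)

-1.246 0.613 1.459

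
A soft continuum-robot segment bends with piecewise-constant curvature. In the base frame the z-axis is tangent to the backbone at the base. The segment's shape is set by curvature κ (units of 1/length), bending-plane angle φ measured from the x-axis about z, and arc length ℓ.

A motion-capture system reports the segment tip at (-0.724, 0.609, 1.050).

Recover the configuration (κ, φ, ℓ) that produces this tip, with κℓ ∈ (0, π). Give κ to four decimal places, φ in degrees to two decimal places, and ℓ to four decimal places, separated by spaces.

ρ = √(x²+y²) = √(-0.724² + 0.609²) = 0.94607
φ = atan2(y, x) mod 360° = atan2(0.609, -0.724) = 139.9308°
|p|² = ρ² + z² = 0.94607² + 1.050² = 1.99756
κ = 2ρ / |p|² = 2×0.94607 / 1.99756 = 0.94723
θ = 2·atan2(ρ, z) = 2·atan2(0.94607, 1.050) = 1.46676 rad
ℓ = θ/κ = 1.46676/0.94723 = 1.54847

0.9472 139.93 1.5485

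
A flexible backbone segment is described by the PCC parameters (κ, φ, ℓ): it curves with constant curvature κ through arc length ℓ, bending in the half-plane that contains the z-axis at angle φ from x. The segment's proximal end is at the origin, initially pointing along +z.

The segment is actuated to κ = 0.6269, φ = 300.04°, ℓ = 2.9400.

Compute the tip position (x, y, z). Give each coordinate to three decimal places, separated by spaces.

θ = κ·ℓ = 0.6269 × 2.9400 = 1.84309 rad
ρ = (1 − cos θ)/κ = (1 − -0.26894)/0.6269 = 2.02415
z = sin θ / κ = 0.96316/0.6269 = 1.53638
x = ρ cos φ = 2.02415 × cos(300.04°) = 1.01330
y = ρ sin φ = 2.02415 × sin(300.04°) = -1.75226

1.013 -1.752 1.536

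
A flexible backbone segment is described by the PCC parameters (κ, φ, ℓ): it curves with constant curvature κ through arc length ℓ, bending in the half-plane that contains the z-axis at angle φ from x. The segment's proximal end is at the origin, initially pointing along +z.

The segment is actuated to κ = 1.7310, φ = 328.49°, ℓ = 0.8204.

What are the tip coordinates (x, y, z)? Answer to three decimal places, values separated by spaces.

0.419 -0.257 0.571

θ = κ·ℓ = 1.7310 × 0.8204 = 1.42011 rad
ρ = (1 − cos θ)/κ = (1 − 0.15011)/1.7310 = 0.49098
z = sin θ / κ = 0.98867/1.7310 = 0.57115
x = ρ cos φ = 0.49098 × cos(328.49°) = 0.41858
y = ρ sin φ = 0.49098 × sin(328.49°) = -0.25661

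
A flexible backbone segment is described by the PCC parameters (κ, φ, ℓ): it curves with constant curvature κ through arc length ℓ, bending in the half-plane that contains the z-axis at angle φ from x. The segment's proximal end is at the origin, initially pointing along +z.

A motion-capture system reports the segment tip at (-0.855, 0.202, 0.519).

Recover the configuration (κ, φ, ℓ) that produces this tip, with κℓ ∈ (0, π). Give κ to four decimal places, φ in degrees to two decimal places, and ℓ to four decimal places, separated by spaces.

1.6876 166.71 1.2292

ρ = √(x²+y²) = √(-0.855² + 0.202²) = 0.87854
φ = atan2(y, x) mod 360° = atan2(0.202, -0.855) = 166.7072°
|p|² = ρ² + z² = 0.87854² + 0.519² = 1.04119
κ = 2ρ / |p|² = 2×0.87854 / 1.04119 = 1.68757
θ = 2·atan2(ρ, z) = 2·atan2(0.87854, 0.519) = 2.07441 rad
ℓ = θ/κ = 2.07441/1.68757 = 1.22923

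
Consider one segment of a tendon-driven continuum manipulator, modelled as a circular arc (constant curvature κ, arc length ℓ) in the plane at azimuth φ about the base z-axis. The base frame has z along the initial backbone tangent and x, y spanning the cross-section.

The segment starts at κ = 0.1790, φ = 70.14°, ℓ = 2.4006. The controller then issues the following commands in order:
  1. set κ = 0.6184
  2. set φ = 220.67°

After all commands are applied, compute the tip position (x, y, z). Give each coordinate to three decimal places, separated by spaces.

-1.121 -0.963 1.611

initial: κ=0.1790, φ=70.14°, ℓ=2.4006
cmd 1: set κ=0.6184 → (κ,φ,ℓ)=(0.6184,70.14°,2.4006) → tip=(0.5020,1.3899,1.6111)
cmd 2: set φ=220.67° → (κ,φ,ℓ)=(0.6184,220.67°,2.4006) → tip=(-1.1208,-0.9631,1.6111)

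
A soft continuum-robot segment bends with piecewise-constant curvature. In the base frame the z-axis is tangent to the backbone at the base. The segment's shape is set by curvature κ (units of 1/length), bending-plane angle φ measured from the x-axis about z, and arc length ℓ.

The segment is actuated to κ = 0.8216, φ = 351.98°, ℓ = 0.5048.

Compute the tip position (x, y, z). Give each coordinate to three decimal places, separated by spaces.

θ = κ·ℓ = 0.8216 × 0.5048 = 0.41474 rad
ρ = (1 − cos θ)/κ = (1 − 0.91522)/0.8216 = 0.10319
z = sin θ / κ = 0.40296/0.8216 = 0.49045
x = ρ cos φ = 0.10319 × cos(351.98°) = 0.10218
y = ρ sin φ = 0.10319 × sin(351.98°) = -0.01440

0.102 -0.014 0.490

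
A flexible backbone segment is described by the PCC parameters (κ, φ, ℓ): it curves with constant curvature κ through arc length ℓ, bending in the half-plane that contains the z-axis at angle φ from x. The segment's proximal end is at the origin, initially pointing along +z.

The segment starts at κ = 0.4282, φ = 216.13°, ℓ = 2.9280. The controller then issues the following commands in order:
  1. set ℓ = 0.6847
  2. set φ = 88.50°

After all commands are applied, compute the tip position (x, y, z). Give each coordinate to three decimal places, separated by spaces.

initial: κ=0.4282, φ=216.13°, ℓ=2.9280
cmd 1: set ℓ=0.6847 → (κ,φ,ℓ)=(0.4282,216.13°,0.6847) → tip=(-0.0805,-0.0588,0.6749)
cmd 2: set φ=88.50° → (κ,φ,ℓ)=(0.4282,88.50°,0.6847) → tip=(0.0026,0.0996,0.6749)

0.003 0.100 0.675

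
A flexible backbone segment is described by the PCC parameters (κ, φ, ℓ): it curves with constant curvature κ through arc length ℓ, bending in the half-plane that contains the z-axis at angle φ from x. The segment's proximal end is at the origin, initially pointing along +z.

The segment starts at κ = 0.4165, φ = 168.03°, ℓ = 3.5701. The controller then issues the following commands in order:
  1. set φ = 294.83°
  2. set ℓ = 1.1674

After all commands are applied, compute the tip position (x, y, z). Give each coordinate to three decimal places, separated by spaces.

0.117 -0.253 1.122

initial: κ=0.4165, φ=168.03°, ℓ=3.5701
cmd 1: set φ=294.83° → (κ,φ,ℓ)=(0.4165,294.83°,3.5701) → tip=(0.9238,-1.9965,2.3925)
cmd 2: set ℓ=1.1674 → (κ,φ,ℓ)=(0.4165,294.83°,1.1674) → tip=(0.1168,-0.2525,1.1219)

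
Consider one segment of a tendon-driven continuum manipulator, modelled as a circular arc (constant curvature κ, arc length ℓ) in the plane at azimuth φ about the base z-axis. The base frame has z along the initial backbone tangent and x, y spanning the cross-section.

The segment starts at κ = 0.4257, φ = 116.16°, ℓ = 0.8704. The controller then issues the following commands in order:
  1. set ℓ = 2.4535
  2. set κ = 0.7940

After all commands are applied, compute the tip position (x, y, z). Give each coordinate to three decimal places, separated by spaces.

-0.760 1.547 1.171

initial: κ=0.4257, φ=116.16°, ℓ=0.8704
cmd 1: set ℓ=2.4535 → (κ,φ,ℓ)=(0.4257,116.16°,2.4535) → tip=(-0.5154,1.0492,2.0311)
cmd 2: set κ=0.7940 → (κ,φ,ℓ)=(0.7940,116.16°,2.4535) → tip=(-0.7598,1.5469,1.1709)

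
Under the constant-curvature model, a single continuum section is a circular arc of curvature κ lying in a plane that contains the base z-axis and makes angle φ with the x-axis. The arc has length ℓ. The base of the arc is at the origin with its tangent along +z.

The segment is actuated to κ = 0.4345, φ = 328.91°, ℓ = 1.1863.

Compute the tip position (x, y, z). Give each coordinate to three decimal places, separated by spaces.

θ = κ·ℓ = 0.4345 × 1.1863 = 0.51545 rad
ρ = (1 − cos θ)/κ = (1 − 0.87007)/0.4345 = 0.29903
z = sin θ / κ = 0.49292/0.4345 = 1.13446
x = ρ cos φ = 0.29903 × cos(328.91°) = 0.25607
y = ρ sin φ = 0.29903 × sin(328.91°) = -0.15441

0.256 -0.154 1.134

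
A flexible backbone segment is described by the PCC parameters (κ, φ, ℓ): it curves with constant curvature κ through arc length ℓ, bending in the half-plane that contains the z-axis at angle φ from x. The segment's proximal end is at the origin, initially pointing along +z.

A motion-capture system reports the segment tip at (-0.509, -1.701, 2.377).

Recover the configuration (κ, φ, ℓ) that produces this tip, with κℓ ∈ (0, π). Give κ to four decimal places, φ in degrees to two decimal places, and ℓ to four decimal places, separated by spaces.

ρ = √(x²+y²) = √(-0.509² + -1.701²) = 1.77552
φ = atan2(y, x) mod 360° = atan2(-1.701, -0.509) = 253.3409°
|p|² = ρ² + z² = 1.77552² + 2.377² = 8.80261
κ = 2ρ / |p|² = 2×1.77552 / 8.80261 = 0.40341
θ = 2·atan2(ρ, z) = 2·atan2(1.77552, 2.377) = 1.28310 rad
ℓ = θ/κ = 1.28310/0.40341 = 3.18066

0.4034 253.34 3.1807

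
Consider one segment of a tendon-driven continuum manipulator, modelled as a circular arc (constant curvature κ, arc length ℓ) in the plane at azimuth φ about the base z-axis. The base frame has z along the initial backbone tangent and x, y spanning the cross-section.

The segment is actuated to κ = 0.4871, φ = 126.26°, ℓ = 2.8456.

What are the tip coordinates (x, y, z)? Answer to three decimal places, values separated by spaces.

-0.991 1.351 2.018

θ = κ·ℓ = 0.4871 × 2.8456 = 1.38609 rad
ρ = (1 − cos θ)/κ = (1 − 0.18366)/0.4871 = 1.67593
z = sin θ / κ = 0.98299/0.4871 = 2.01805
x = ρ cos φ = 1.67593 × cos(126.26°) = -0.99123
y = ρ sin φ = 1.67593 × sin(126.26°) = 1.35137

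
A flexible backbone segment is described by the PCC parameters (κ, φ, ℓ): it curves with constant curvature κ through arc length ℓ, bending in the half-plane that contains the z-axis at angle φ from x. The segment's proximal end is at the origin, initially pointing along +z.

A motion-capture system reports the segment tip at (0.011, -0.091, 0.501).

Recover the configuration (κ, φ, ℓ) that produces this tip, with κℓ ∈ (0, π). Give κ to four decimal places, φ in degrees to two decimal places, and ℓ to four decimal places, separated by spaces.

0.7067 276.89 0.5121

ρ = √(x²+y²) = √(0.011² + -0.091²) = 0.09166
φ = atan2(y, x) mod 360° = atan2(-0.091, 0.011) = 276.8924°
|p|² = ρ² + z² = 0.09166² + 0.501² = 0.25940
κ = 2ρ / |p|² = 2×0.09166 / 0.25940 = 0.70672
θ = 2·atan2(ρ, z) = 2·atan2(0.09166, 0.501) = 0.36192 rad
ℓ = θ/κ = 0.36192/0.70672 = 0.51211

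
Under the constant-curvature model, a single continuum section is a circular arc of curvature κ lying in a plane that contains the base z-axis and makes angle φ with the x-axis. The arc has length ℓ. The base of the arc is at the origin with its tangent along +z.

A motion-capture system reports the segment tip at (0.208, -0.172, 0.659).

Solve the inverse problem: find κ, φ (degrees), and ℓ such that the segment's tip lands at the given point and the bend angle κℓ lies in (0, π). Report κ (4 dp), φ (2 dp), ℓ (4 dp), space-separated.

ρ = √(x²+y²) = √(0.208² + -0.172²) = 0.26990
φ = atan2(y, x) mod 360° = atan2(-0.172, 0.208) = 320.4119°
|p|² = ρ² + z² = 0.26990² + 0.659² = 0.50713
κ = 2ρ / |p|² = 2×0.26990 / 0.50713 = 1.06444
θ = 2·atan2(ρ, z) = 2·atan2(0.26990, 0.659) = 0.77745 rad
ℓ = θ/κ = 0.77745/1.06444 = 0.73039

1.0644 320.41 0.7304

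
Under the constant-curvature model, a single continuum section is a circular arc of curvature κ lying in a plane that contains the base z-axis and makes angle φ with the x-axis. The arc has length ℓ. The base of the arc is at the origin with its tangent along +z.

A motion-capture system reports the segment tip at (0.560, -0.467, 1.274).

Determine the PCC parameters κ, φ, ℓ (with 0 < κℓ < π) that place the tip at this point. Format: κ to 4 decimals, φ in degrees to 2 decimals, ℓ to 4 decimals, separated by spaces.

ρ = √(x²+y²) = √(0.560² + -0.467²) = 0.72917
φ = atan2(y, x) mod 360° = atan2(-0.467, 0.560) = 320.1743°
|p|² = ρ² + z² = 0.72917² + 1.274² = 2.15477
κ = 2ρ / |p|² = 2×0.72917 / 2.15477 = 0.67680
θ = 2·atan2(ρ, z) = 2·atan2(0.72917, 1.274) = 1.03968 rad
ℓ = θ/κ = 1.03968/0.67680 = 1.53617

0.6768 320.17 1.5362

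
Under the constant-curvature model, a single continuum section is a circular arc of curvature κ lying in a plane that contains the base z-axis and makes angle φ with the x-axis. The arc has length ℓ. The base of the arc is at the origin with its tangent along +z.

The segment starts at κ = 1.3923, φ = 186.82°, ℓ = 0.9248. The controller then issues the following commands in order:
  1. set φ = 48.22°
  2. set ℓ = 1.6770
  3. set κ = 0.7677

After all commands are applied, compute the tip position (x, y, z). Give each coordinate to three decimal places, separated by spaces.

0.625 0.700 1.251

initial: κ=1.3923, φ=186.82°, ℓ=0.9248
cmd 1: set φ=48.22° → (κ,φ,ℓ)=(1.3923,48.22°,0.9248) → tip=(0.3448,0.3859,0.6896)
cmd 2: set ℓ=1.6770 → (κ,φ,ℓ)=(1.3923,48.22°,1.6770) → tip=(0.8096,0.9062,0.5186)
cmd 3: set κ=0.7677 → (κ,φ,ℓ)=(0.7677,48.22°,1.6770) → tip=(0.6252,0.6998,1.2506)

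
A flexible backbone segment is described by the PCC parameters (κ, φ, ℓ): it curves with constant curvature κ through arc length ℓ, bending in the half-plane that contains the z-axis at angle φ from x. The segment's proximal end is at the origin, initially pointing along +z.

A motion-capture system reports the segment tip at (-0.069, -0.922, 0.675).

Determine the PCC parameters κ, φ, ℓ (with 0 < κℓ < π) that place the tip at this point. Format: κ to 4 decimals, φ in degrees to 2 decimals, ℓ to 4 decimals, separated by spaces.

1.4111 265.72 1.3326

ρ = √(x²+y²) = √(-0.069² + -0.922²) = 0.92458
φ = atan2(y, x) mod 360° = atan2(-0.922, -0.069) = 265.7201°
|p|² = ρ² + z² = 0.92458² + 0.675² = 1.31047
κ = 2ρ / |p|² = 2×0.92458 / 1.31047 = 1.41106
θ = 2·atan2(ρ, z) = 2·atan2(0.92458, 0.675) = 1.88036 rad
ℓ = θ/κ = 1.88036/1.41106 = 1.33258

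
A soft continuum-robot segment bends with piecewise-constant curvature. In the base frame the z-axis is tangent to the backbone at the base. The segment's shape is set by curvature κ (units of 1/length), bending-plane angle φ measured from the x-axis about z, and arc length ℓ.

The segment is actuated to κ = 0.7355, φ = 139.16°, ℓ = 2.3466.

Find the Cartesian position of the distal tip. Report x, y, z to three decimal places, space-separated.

-1.188 1.026 1.343

θ = κ·ℓ = 0.7355 × 2.3466 = 1.72592 rad
ρ = (1 − cos θ)/κ = (1 − -0.15451)/0.7355 = 1.56969
z = sin θ / κ = 0.98799/0.7355 = 1.34329
x = ρ cos φ = 1.56969 × cos(139.16°) = -1.18753
y = ρ sin φ = 1.56969 × sin(139.16°) = 1.02650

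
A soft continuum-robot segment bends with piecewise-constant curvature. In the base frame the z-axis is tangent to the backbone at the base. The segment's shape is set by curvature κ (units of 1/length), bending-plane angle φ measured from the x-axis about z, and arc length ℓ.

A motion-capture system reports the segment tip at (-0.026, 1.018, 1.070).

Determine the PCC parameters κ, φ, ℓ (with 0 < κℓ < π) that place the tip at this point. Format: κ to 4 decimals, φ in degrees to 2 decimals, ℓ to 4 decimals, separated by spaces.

ρ = √(x²+y²) = √(-0.026² + 1.018²) = 1.01833
φ = atan2(y, x) mod 360° = atan2(1.018, -0.026) = 91.4630°
|p|² = ρ² + z² = 1.01833² + 1.070² = 2.18190
κ = 2ρ / |p|² = 2×1.01833 / 2.18190 = 0.93344
θ = 2·atan2(ρ, z) = 2·atan2(1.01833, 1.070) = 1.52132 rad
ℓ = θ/κ = 1.52132/0.93344 = 1.62981

0.9334 91.46 1.6298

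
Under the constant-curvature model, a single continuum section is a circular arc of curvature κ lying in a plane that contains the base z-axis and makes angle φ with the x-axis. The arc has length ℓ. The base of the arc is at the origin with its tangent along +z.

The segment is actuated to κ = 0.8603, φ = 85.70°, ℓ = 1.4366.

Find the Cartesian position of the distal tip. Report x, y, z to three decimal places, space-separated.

0.059 0.778 1.098

θ = κ·ℓ = 0.8603 × 1.4366 = 1.23591 rad
ρ = (1 − cos θ)/κ = (1 − 0.32866)/0.8603 = 0.78035
z = sin θ / κ = 0.94445/0.8603 = 1.09781
x = ρ cos φ = 0.78035 × cos(85.70°) = 0.05851
y = ρ sin φ = 0.78035 × sin(85.70°) = 0.77815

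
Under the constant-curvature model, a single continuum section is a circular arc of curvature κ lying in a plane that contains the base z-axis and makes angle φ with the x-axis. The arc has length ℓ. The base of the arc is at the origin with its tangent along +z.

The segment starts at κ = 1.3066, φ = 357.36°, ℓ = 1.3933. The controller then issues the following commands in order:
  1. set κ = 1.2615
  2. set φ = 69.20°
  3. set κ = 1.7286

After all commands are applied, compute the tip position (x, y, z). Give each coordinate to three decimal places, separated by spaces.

initial: κ=1.3066, φ=357.36°, ℓ=1.3933
cmd 1: set κ=1.2615 → (κ,φ,ℓ)=(1.2615,357.36°,1.3933) → tip=(0.9390,-0.0433,0.7789)
cmd 2: set φ=69.20° → (κ,φ,ℓ)=(1.2615,69.20°,1.3933) → tip=(0.3338,0.8787,0.7789)
cmd 3: set κ=1.7286 → (κ,φ,ℓ)=(1.7286,69.20°,1.3933) → tip=(0.3581,0.9427,0.3871)

0.358 0.943 0.387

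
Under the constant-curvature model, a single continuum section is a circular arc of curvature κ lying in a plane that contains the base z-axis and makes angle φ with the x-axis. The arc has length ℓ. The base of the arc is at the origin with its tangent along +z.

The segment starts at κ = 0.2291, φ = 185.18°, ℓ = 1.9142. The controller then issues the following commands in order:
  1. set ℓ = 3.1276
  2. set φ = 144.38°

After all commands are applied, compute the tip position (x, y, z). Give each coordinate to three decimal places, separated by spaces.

initial: κ=0.2291, φ=185.18°, ℓ=1.9142
cmd 1: set ℓ=3.1276 → (κ,φ,ℓ)=(0.2291,185.18°,3.1276) → tip=(-1.0690,-0.0969,2.8668)
cmd 2: set φ=144.38° → (κ,φ,ℓ)=(0.2291,144.38°,3.1276) → tip=(-0.8726,0.6251,2.8668)

-0.873 0.625 2.867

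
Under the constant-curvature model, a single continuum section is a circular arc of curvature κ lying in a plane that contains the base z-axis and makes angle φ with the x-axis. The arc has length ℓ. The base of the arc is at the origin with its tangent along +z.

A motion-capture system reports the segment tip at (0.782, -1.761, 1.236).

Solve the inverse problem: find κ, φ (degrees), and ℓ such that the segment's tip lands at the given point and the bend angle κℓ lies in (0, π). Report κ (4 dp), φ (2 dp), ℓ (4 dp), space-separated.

0.7354 293.94 2.7209

ρ = √(x²+y²) = √(0.782² + -1.761²) = 1.92682
φ = atan2(y, x) mod 360° = atan2(-1.761, 0.782) = 293.9444°
|p|² = ρ² + z² = 1.92682² + 1.236² = 5.24034
κ = 2ρ / |p|² = 2×1.92682 / 5.24034 = 0.73538
θ = 2·atan2(ρ, z) = 2·atan2(1.92682, 1.236) = 2.00088 rad
ℓ = θ/κ = 2.00088/0.73538 = 2.72088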